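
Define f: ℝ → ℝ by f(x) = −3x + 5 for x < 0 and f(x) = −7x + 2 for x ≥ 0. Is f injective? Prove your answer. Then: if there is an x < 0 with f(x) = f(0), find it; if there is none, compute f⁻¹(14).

-3

Both pieces are strictly decreasing (slopes −3 and −7), so each is injective on its own interval.
The left piece maps (−∞, 0) onto (5, ∞); the right piece maps [0, ∞) onto (−∞, 2].
These images are disjoint, so no value is attained by both pieces. Therefore f is injective.
Because the two images are disjoint, no x < 0 has f(x) = f(0), so we compute f⁻¹(14): 14 lies in (5, ∞), so solve −3x + 5 = 14: x = (14 − 5)/(−3) = −3.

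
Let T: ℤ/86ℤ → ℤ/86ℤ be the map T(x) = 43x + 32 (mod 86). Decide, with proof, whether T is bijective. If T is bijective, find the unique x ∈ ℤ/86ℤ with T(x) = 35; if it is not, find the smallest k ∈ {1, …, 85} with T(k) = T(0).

2

We have gcd(43, 86) = 43 > 1. Taking u = 0 and v = 2: T(0) = 32 and T(2) = 43·2 + 32 = 118 ≡ 32 (mod 86).
So T(0) = T(2) while 0 ≠ 2, so T is not injective, hence not bijective.
Since T is not bijective, we find the least positive k with T(k) = T(0): this means 43k ≡ 0 (mod 86), i.e. 86 ∣ 43k. Since gcd(43, 86) = 43, dividing through by 43 this holds exactly when 2 ∣ k.
The smallest positive such k is 2.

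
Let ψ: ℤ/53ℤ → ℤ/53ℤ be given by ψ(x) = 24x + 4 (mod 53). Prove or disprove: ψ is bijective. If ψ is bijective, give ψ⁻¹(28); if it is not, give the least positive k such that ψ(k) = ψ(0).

If ψ(a) = ψ(b), then 24a ≡ 24b (mod 53). Because gcd(24, 53) = 1, we may cancel 24 to get a ≡ b (mod 53).
We now compute 24⁻¹ mod 53 explicitly. Euclid's algorithm: 53 = 2·24 + 5, 24 = 4·5 + 4, 5 = 1·4 + 1; back-substituting gives 1 = 42·24 − 19·53, so 24⁻¹ ≡ 42 (mod 53).
For any y ∈ ℤ/53ℤ, x = 42(y − 4) mod 53 satisfies ψ(x) = 24·42(y − 4) + 4 ≡ y (since 24·42 ≡ 1 mod 53). So every y has a preimage.
Hence ψ is bijective.
Since ψ is bijective, we find ψ⁻¹(28): we need 24x ≡ 28 − 4 ≡ 24 (mod 53). Using 24⁻¹ = 42: x ≡ 42·24 = 1008 = 19·53 + 1, so x = 1.
Check: ψ(1) = 24·1 + 4 = 28 ≡ 28 (mod 53).

1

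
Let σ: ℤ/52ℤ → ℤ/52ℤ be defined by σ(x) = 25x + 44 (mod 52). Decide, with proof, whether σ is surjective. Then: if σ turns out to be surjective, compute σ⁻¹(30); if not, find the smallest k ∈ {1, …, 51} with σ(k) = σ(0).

14

By definition, surjectivity means every element of the codomain has a preimage under σ.
Since gcd(25, 52) = 1, 25 is invertible modulo 52. Euclid's algorithm: 52 = 2·25 + 2, 25 = 12·2 + 1; back-substituting gives 1 = 25·25 − 12·52, so 25⁻¹ ≡ 25 (mod 52).
For any y ∈ ℤ/52ℤ, x = 25(y − 44) mod 52 satisfies σ(x) = 25·25(y − 44) + 44 ≡ y (since 25·25 ≡ 1 mod 52). So every y has a preimage.
So σ is surjective.
Since σ is surjective, we find σ⁻¹(30): we need 25x ≡ 30 − 44 ≡ 38 (mod 52). Using 25⁻¹ = 25: x ≡ 25·38 = 950 = 18·52 + 14, so x = 14.
Check: σ(14) = 25·14 + 44 = 394 = 7·52 + 30 ≡ 30 (mod 52).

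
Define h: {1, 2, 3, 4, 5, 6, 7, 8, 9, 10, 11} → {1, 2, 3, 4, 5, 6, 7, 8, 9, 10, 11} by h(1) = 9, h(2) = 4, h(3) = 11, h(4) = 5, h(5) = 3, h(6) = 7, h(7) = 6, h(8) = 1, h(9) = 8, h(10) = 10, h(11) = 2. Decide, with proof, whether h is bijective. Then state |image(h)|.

The values 9, 4, 11, 5, 3, 7, 6, 1, 8, 10, 2 are a permutation of {1, 2, 3, 4, 5, 6, 7, 8, 9, 10, 11}: each element appears exactly once.
So h is injective and surjective, hence bijective.
The image of h is {1, 2, 3, 4, 5, 6, 7, 8, 9, 10, 11}, which has 11 elements.

11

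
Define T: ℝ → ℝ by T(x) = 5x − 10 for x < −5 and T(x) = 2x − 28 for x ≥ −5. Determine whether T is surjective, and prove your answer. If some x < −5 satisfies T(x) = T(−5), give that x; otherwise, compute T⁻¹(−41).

-28/5

Both pieces are strictly increasing (slopes 5 and 2), so each is injective on its own interval.
The left piece maps (−∞, −5) onto (−∞, −35); the right piece maps [−5, ∞) onto [−38, ∞).
The union (−∞, −35) ∪ [−38, ∞) covers ℝ, so T is surjective.
For the follow-up: the images overlap, so an x < −5 with T(x) = T(−5) exists. T(−5) = −38; solving 5x − 10 = −38 for x < −5 gives x = (−38 + 10)/5 = −28/5.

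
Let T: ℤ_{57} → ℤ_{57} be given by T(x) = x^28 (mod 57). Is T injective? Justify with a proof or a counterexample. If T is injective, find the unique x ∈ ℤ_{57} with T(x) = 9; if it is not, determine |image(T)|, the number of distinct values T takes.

20

T(8): Repeated squaring mod 57: 8^1 ≡ 8, 8^2 ≡ 8² = 64 ≡ 7, 8^4 ≡ 7² = 49, 8^8 ≡ 49² = 2401 ≡ 7, 8^16 ≡ 7² = 49. Since 28 = 16 + 8 + 4, 8^28 ≡ 49·7·49: 49·7 = 343 ≡ 1, then 1·49 = 49. So 8^28 ≡ 49 (mod 57).
T(11): Repeated squaring mod 57: 11^1 ≡ 11, 11^2 ≡ 11² = 121 ≡ 7, 11^4 ≡ 7² = 49, 11^8 ≡ 49² = 2401 ≡ 7, 11^16 ≡ 7² = 49. Since 28 = 16 + 8 + 4, 11^28 ≡ 49·7·49: 49·7 = 343 ≡ 1, then 1·49 = 49. So 11^28 ≡ 49 (mod 57).
So T(8) = T(11) = 49 while 8 ≠ 11, so T is not injective.
Since T is not injective, we determine |image(T)|. Computing x^28 mod 57 for each x (by repeated squaring, reducing mod 57 at every step), the values T(0), T(1), …, T(56) are: 0, 1, 55, 54, 4, 43, 6, 7, 49, 9, 28, 49, 45, 25, 43, 42, 16, 55, 39, 19, 1, 36, 16, 4, 24, 25, 7, 30, 28, 28, 30, 7, 25, 24, 4, 16, 36, 1, 19, 39, 55, 16, 42, 43, 25, 45, 49, 28, 9, 49, 7, 6, 43, 4, 54, 55, 1.
The distinct values are {0, 1, 4, 6, 7, 9, 16, 19, 24, 25, 28, 30, 36, 39, 42, 43, 45, 49, 54, 55}; there are 20 of them.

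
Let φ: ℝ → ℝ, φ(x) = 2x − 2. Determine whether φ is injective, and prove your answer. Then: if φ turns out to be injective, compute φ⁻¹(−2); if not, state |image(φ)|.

0

Recall that φ is injective when φ(a) = φ(b) forces a = b.
Suppose φ(a) = φ(b). Then 2a − 2 = 2b − 2, thus 2a = 2b, thus a = b.
Hence φ is injective.
Since φ is injective, we compute φ⁻¹(−2) = (−2 + 2)/2 = 0.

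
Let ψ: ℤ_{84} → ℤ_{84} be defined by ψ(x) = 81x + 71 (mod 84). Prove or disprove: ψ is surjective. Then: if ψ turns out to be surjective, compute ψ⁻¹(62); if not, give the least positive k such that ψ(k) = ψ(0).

Since gcd(81, 84) = 3, we have 81x ≡ 0 (mod 3) for all x, so ψ(x) ≡ 2 (mod 3).
But 0 ≢ 2 (mod 3), so 0 ∈ ℤ_{84} has no preimage. Therefore ψ is not surjective.
Since ψ is not surjective, we find the least positive k with ψ(k) = ψ(0): this means 81k ≡ 0 (mod 84), i.e. 84 ∣ 81k. Since gcd(81, 84) = 3, dividing through by 3 this holds exactly when 28 ∣ 27k, and as gcd(27, 28) = 1, exactly when 28 ∣ k.
The smallest positive such k is 28.

28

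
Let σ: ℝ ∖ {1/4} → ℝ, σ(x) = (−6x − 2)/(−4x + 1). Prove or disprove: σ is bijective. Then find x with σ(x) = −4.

1/11

If σ(x) = 3/2, cross-multiplying gives −4(−6x − 2) = −6(−4x + 1), which simplifies to 8 = −6 — false.  So 3/2 has no preimage and σ is not surjective.
Thus σ is not bijective.
Solving σ(x) = −4: cross-multiplying gives −6x − 2 = −4(−4x + 1), which rearranges to −22x = −2, so x = 1/11.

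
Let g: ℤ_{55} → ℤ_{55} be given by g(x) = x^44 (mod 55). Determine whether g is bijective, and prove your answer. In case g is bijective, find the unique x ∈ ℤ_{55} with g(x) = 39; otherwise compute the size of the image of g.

g(4): Repeated squaring mod 55: 4^1 ≡ 4, 4^2 ≡ 4² = 16, 4^4 ≡ 16² = 256 ≡ 36, 4^8 ≡ 36² = 1296 ≡ 31, 4^16 ≡ 31² = 961 ≡ 26, 4^32 ≡ 26² = 676 ≡ 16. Since 44 = 32 + 8 + 4, 4^44 ≡ 16·31·36: 16·31 = 496 ≡ 1, then 1·36 = 36. So 4^44 ≡ 36 (mod 55).
g(7): Repeated squaring mod 55: 7^1 ≡ 7, 7^2 ≡ 7² = 49, 7^4 ≡ 49² = 2401 ≡ 36, 7^8 ≡ 36² = 1296 ≡ 31, 7^16 ≡ 31² = 961 ≡ 26, 7^32 ≡ 26² = 676 ≡ 16. Since 44 = 32 + 8 + 4, 7^44 ≡ 16·31·36: 16·31 = 496 ≡ 1, then 1·36 = 36. So 7^44 ≡ 36 (mod 55).
So g(4) = g(7) = 36 while 4 ≠ 7, thus g is not injective, hence not bijective.
Since g is not bijective, we determine |image(g)|. Computing x^44 mod 55 for each x (by repeated squaring, reducing mod 55 at every step), the values g(0), g(1), …, g(54) are: 0, 1, 16, 26, 36, 20, 31, 36, 26, 16, 45, 11, 1, 16, 26, 25, 31, 31, 36, 26, 5, 1, 11, 1, 16, 15, 36, 31, 31, 36, 15, 16, 1, 11, 1, 5, 26, 36, 31, 31, 25, 26, 16, 1, 11, 45, 16, 26, 36, 31, 20, 36, 26, 16, 1.
The distinct values are {0, 1, 5, 11, 15, 16, 20, 25, 26, 31, 36, 45}; there are 12 of them.

12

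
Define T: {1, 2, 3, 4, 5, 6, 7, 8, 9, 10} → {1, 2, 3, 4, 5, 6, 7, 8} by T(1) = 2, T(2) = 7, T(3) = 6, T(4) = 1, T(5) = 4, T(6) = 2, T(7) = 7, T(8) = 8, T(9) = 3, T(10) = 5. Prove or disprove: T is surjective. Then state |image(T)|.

8

Every element of the codomain has a preimage: 1 = T(4), 2 = T(1), 3 = T(9), 4 = T(5), 5 = T(10), 6 = T(3), 7 = T(2), 8 = T(8).
Thus T is surjective.
The image of T is {1, 2, 3, 4, 5, 6, 7, 8}, which has 8 elements.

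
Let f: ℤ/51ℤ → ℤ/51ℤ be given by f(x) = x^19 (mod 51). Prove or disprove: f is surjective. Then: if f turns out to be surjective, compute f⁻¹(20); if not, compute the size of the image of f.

Computing x^19 mod 51 for each x (by repeated squaring, reducing mod 51 at every step), the values f(0), f(1), …, f(50) are: 0, 1, 8, 27, 13, 23, 12, 37, 2, 15, 31, 5, 45, 4, 41, 9, 16, 17, 18, 25, 44, 30, 40, 29, 3, 19, 32, 48, 22, 11, 21, 7, 26, 33, 34, 35, 42, 10, 47, 6, 46, 20, 36, 49, 14, 39, 28, 38, 24, 43, 50.
Every element of ℤ/51ℤ appears exactly once in this list, so f is a bijection, and in particular surjective.
Since f is surjective, we read off the preimage of 20 from the same table: f(41) = 20, so f⁻¹(20) = 41.

41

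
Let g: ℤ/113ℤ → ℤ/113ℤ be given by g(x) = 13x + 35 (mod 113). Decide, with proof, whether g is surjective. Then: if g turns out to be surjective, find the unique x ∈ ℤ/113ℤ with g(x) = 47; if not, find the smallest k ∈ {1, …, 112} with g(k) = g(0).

27

By definition, g is surjective if every y in the codomain equals g(x) for some x in the domain.
Since gcd(13, 113) = 1, 13 is invertible modulo 113. Euclid's algorithm: 113 = 8·13 + 9, 13 = 1·9 + 4, 9 = 2·4 + 1; back-substituting gives 1 = 87·13 − 10·113, so 13⁻¹ ≡ 87 (mod 113).
Then y ↦ 87(y − 35) is a two-sided inverse to g, so every y ∈ ℤ/113ℤ has a preimage.
Therefore g is surjective.
Since g is surjective, we find g⁻¹(47): we need 13x ≡ 47 − 35 ≡ 12 (mod 113). Using 13⁻¹ = 87: x ≡ 87·12 = 1044 = 9·113 + 27, so x = 27.
Check: g(27) = 13·27 + 35 = 386 = 3·113 + 47 ≡ 47 (mod 113).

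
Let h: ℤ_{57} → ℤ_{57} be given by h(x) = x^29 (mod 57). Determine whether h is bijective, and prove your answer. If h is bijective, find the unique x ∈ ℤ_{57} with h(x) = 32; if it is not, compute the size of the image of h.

Computing x^29 mod 57 for each x (by repeated squaring, reducing mod 57 at every step), the values h(0), h(1), …, h(56) are: 0, 1, 53, 48, 16, 44, 36, 49, 50, 24, 52, 26, 27, 40, 32, 3, 28, 23, 18, 19, 20, 15, 10, 35, 6, 55, 11, 12, 43, 14, 45, 46, 2, 51, 22, 47, 42, 37, 38, 39, 34, 29, 54, 25, 17, 30, 31, 5, 33, 7, 8, 21, 13, 41, 9, 4, 56.
Every element of ℤ_{57} appears exactly once in this list, so h is a bijection, and in particular bijective.
Since h is bijective, we read off the preimage of 32 from the same table: h(14) = 32, so h⁻¹(32) = 14.

14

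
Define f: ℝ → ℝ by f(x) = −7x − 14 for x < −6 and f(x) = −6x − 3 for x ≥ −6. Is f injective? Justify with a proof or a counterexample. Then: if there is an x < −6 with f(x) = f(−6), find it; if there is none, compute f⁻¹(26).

-47/7

Both pieces are strictly decreasing (slopes −7 and −6), so each is injective on its own interval.
The left piece maps (−∞, −6) onto (28, ∞); the right piece maps [−6, ∞) onto (−∞, 33].
These images overlap. In particular f(−6) = 33 (right piece), and solving −7x − 14 = 33 on the left piece gives x = −47/7 < −6.
So f(−47/7) = f(−6) with −47/7 ≠ −6, and f is not injective. This x = −47/7 is the requested value below −6.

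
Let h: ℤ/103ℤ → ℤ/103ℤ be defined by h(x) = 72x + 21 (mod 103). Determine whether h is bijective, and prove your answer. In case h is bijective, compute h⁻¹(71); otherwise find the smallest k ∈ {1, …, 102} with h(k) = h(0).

15

Recall: h is injective when h(s) = h(t) forces s = t.
Suppose h(s) = h(t) in ℤ/103ℤ. Then 72s + 21 ≡ 72t + 21 (mod 103), therefore 72(s − t) ≡ 0 (mod 103).
Since gcd(72, 103) = 1, 72 is invertible modulo 103, so s − t ≡ 0 (mod 103), i.e. s = t.
We now compute 72⁻¹ mod 103 explicitly. Euclid's algorithm: 103 = 1·72 + 31, 72 = 2·31 + 10, 31 = 3·10 + 1; back-substituting gives 1 = 93·72 − 65·103, so 72⁻¹ ≡ 93 (mod 103).
For any y ∈ ℤ/103ℤ, x = 93(y − 21) mod 103 satisfies h(x) = 72·93(y − 21) + 21 ≡ y (since 72·93 ≡ 1 mod 103). So every y has a preimage.
So h is bijective.
Since h is bijective, we find h⁻¹(71): we need 72x ≡ 71 − 21 ≡ 50 (mod 103). Using 72⁻¹ = 93: x ≡ 93·50 = 4650 = 45·103 + 15, so x = 15.
Check: h(15) = 72·15 + 21 = 1101 = 10·103 + 71 ≡ 71 (mod 103).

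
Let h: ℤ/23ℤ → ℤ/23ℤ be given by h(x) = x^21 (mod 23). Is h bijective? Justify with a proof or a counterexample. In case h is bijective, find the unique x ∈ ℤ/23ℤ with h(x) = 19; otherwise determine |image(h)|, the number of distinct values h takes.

17

Since 23 is prime, the nonzero elements of ℤ/23ℤ form a cyclic group of order 22.
As gcd(21, 22) = 1, raising to the 21st power is a bijection on this group: if x_1^21 ≡ x_2^21 then (x_1x_2^{−1})^21 = 1, and the only element of order dividing gcd(21, 22) = 1 is 1, so x_1 = x_2.
With h(0) = 0 this makes h injective on all of ℤ/23ℤ, hence bijective (finite equal-size domain and codomain). In particular h is bijective.
Since h is bijective, we find the preimage of 19. The inverse of x ↦ x^21 on (ℤ/23ℤ)^× is x ↦ x^21, because 21·21 = 441 = 20·22 + 1 ≡ 1 (mod 22) and x^{22} = 1 for x ≠ 0 (Fermat). So h⁻¹(19) = 19^21 mod 23.
Repeated squaring mod 23: 19^1 ≡ 19, 19^2 ≡ 19² = 361 ≡ 16, 19^4 ≡ 16² = 256 ≡ 3, 19^8 ≡ 3² = 9, 19^16 ≡ 9² = 81 ≡ 12. Since 21 = 16 + 4 + 1, 19^21 ≡ 12·3·19: 12·3 = 36 ≡ 13, then 13·19 = 247 ≡ 17. So 19^21 ≡ 17 (mod 23).
Hence h⁻¹(19) = 17.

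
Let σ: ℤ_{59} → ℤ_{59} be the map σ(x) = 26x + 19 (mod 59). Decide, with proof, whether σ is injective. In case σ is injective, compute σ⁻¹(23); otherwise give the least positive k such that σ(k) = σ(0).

41

Recall: σ is injective if σ(u) = σ(v) implies u = v.
If σ(u) = σ(v), then 26u ≡ 26v (mod 59). Because gcd(26, 59) = 1, we may cancel 26 to get u ≡ v (mod 59).
So σ is injective.
We now compute 26⁻¹ mod 59 explicitly. Euclid's algorithm: 59 = 2·26 + 7, 26 = 3·7 + 5, 7 = 1·5 + 2, 5 = 2·2 + 1; back-substituting gives 1 = 25·26 − 11·59, so 26⁻¹ ≡ 25 (mod 59).
Since σ is injective, we compute σ⁻¹(23): solve 26x + 19 ≡ 23 (mod 59), i.e. 26x ≡ 4 (mod 59).
Multiplying by 26⁻¹ = 25 gives x ≡ 25·4 = 100 = 1·59 + 41 ≡ 41 (mod 59).
Check: σ(41) = 26·41 + 19 = 1085 = 18·59 + 23 ≡ 23 (mod 59).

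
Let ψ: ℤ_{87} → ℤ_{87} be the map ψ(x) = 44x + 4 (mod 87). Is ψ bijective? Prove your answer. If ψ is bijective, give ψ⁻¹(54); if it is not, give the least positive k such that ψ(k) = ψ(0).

Suppose ψ(x_1) = ψ(x_2) in ℤ_{87}. Then 44x_1 + 4 ≡ 44x_2 + 4 (mod 87), thus 44(x_1 − x_2) ≡ 0 (mod 87).
Since gcd(44, 87) = 1, 44 is invertible modulo 87, hence x_1 − x_2 ≡ 0 (mod 87), i.e. x_1 = x_2.
We now compute 44⁻¹ mod 87 explicitly. Euclid's algorithm: 87 = 1·44 + 43, 44 = 1·43 + 1; back-substituting gives 1 = 2·44 − 1·87, so 44⁻¹ ≡ 2 (mod 87).
Then y ↦ 2(y − 4) is a two-sided inverse to ψ, so every y ∈ ℤ_{87} has a preimage.
Thus ψ is bijective.
Since ψ is bijective, we find ψ⁻¹(54): we need 44x ≡ 54 − 4 ≡ 50 (mod 87). Using 44⁻¹ = 2: x ≡ 2·50 = 100 = 1·87 + 13, so x = 13.
Check: ψ(13) = 44·13 + 4 = 576 = 6·87 + 54 ≡ 54 (mod 87).

13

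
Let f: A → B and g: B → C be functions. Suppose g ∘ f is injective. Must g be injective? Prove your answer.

No. Take A = {0, 1, 2}, B = {0, 1, 2, 3, 4}, C = {0, 1, 2, 3, 4}, f(a) = a for each a ∈ A, and g(b) = 3 if b ∈ {3, 4} else g(b) = b.
Then g ∘ f = f is injective (A ⊂ B and f is the inclusion), but g(3) = g(4) = 3 with 3 ≠ 4, so g is not injective.

not injective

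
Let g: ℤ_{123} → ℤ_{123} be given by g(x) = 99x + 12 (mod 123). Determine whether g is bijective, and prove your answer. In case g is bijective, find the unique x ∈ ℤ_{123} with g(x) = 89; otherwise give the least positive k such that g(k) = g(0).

41

We have gcd(99, 123) = 3 > 1. Taking s = 0 and t = 41: g(0) = 12 and g(41) = 99·41 + 12 = 4071 ≡ 12 (mod 123).
So g(0) = g(41) while 0 ≠ 41, hence g is not injective, hence not bijective.
Since g is not bijective, we find the least positive k with g(k) = g(0): this means 99k ≡ 0 (mod 123), i.e. 123 ∣ 99k. Since gcd(99, 123) = 3, dividing through by 3 this holds exactly when 41 ∣ 33k, and as gcd(33, 41) = 1, exactly when 41 ∣ k.
The smallest positive such k is 41.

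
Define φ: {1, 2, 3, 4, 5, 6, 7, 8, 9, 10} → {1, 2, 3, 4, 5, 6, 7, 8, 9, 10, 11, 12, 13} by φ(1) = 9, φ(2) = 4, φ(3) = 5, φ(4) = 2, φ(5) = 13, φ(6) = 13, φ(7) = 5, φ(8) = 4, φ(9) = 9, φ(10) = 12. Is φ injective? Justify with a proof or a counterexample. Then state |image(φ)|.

6

φ(5) = 13 = φ(6) with 5 ≠ 6, so φ is not injective.
The image of φ is {2, 4, 5, 9, 12, 13}, which has 6 elements.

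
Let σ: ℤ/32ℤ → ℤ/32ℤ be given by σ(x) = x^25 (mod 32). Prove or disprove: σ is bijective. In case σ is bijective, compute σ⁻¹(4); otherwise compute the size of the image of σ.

σ(0) = 0^25 = 0.
σ(2): Repeated squaring mod 32: 2^1 ≡ 2, 2^2 ≡ 2² = 4, 2^4 ≡ 4² = 16, 2^8 ≡ 16² = 256 ≡ 0, 2^16 ≡ 0² = 0. Since 25 = 16 + 8 + 1, 2^25 ≡ 0·0·2: 0·0 = 0, then 0·2 = 0. So 2^25 ≡ 0 (mod 32).
So σ(0) = σ(2) = 0 while 0 ≠ 2, thus σ is not injective, hence not bijective.
Since σ is not bijective, we determine |image(σ)|. Computing x^25 mod 32 for each x (by repeated squaring, reducing mod 32 at every step), the values σ(0), σ(1), …, σ(31) are: 0, 1, 0, 3, 0, 5, 0, 7, 0, 9, 0, 11, 0, 13, 0, 15, 0, 17, 0, 19, 0, 21, 0, 23, 0, 25, 0, 27, 0, 29, 0, 31.
The distinct values are {0, 1, 3, 5, 7, 9, 11, 13, 15, 17, 19, 21, 23, 25, 27, 29, 31}; there are 17 of them.

17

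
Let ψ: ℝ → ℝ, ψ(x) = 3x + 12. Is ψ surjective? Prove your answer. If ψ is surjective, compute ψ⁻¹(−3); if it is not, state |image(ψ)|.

-5

For any y ∈ ℝ, x = (y − 12)/3 satisfies ψ(x) = y.
Therefore ψ is surjective.
Since ψ is surjective, we compute ψ⁻¹(−3) = (−3 − 12)/3 = −5.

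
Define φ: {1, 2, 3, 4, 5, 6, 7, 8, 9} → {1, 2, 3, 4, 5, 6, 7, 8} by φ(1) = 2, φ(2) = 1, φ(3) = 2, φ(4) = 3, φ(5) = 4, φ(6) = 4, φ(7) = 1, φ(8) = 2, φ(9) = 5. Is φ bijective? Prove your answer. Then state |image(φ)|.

5

φ(1) = 2 = φ(3) with 1 ≠ 3, so φ is not injective, hence not bijective.
The image of φ is {1, 2, 3, 4, 5}, which has 5 elements.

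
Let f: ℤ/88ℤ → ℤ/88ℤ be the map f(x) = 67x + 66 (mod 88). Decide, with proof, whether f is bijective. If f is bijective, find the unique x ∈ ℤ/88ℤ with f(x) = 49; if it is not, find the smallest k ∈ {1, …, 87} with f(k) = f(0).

Suppose f(s) = f(t) in ℤ/88ℤ. Then 67s + 66 ≡ 67t + 66 (mod 88), therefore 67(s − t) ≡ 0 (mod 88).
Since gcd(67, 88) = 1, 67 is invertible modulo 88, so s − t ≡ 0 (mod 88), i.e. s = t.
We now compute 67⁻¹ mod 88 explicitly. Euclid's algorithm: 88 = 1·67 + 21, 67 = 3·21 + 4, 21 = 5·4 + 1; back-substituting gives 1 = 67·67 − 51·88, so 67⁻¹ ≡ 67 (mod 88).
Then y ↦ 67(y − 66) is a two-sided inverse to f, so every y ∈ ℤ/88ℤ has a preimage.
Hence f is bijective.
Since f is bijective, we find f⁻¹(49): we need 67x ≡ 49 − 66 ≡ 71 (mod 88). Using 67⁻¹ = 67: x ≡ 67·71 = 4757 = 54·88 + 5, so x = 5.
Check: f(5) = 67·5 + 66 = 401 = 4·88 + 49 ≡ 49 (mod 88).

5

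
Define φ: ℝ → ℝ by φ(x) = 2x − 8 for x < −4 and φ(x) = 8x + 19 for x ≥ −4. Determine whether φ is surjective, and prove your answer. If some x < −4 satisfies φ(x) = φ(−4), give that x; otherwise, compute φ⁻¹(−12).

-31/8

Both pieces are strictly increasing (slopes 2 and 8), so each is injective on its own interval.
The left piece maps (−∞, −4) onto (−∞, −16); the right piece maps [−4, ∞) onto [−13, ∞).
The union (−∞, −16) ∪ [−13, ∞) omits the interval between −16 and −13; in particular −16 has no preimage. So φ is not surjective.
Because the two images are disjoint, no x < −4 has φ(x) = φ(−4), so we compute φ⁻¹(−12): −12 lies in [−13, ∞), so solve 8x + 19 = −12: x = (−12 − 19)/8 = −31/8.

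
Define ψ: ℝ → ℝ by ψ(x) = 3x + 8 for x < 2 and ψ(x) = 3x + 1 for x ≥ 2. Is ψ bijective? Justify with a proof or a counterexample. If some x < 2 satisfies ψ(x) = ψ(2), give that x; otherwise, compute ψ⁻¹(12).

Both pieces are strictly increasing (slopes 3 and 3), so each is injective on its own interval.
The left piece maps (−∞, 2) onto (−∞, 14); the right piece maps [2, ∞) onto [7, ∞).
These images overlap. In particular ψ(2) = 7 (right piece), and solving 3x + 8 = 7 on the left piece gives x = −1/3 < 2.
So ψ(−1/3) = ψ(2) with −1/3 ≠ 2, and ψ is not injective, hence not bijective. This x = −1/3 is the requested value below 2.

-1/3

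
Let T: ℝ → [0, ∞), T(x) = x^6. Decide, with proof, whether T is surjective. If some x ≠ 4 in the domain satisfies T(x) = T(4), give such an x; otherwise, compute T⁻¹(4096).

For any y ∈ [0, ∞), x = y^{1/6} ∈ ℝ satisfies x^6 = y, so T is surjective.
For the follow-up, such an x exists: taking x = −4 ∈ ℝ gives T(−4) = 4096 = T(4) with −4 ≠ 4.

-4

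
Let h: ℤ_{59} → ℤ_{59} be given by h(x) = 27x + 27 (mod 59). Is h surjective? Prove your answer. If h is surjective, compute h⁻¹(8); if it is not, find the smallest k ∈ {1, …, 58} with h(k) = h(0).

43

By definition, surjectivity means every element of the codomain has a preimage under h.
Since gcd(27, 59) = 1, 27 is invertible modulo 59. Euclid's algorithm: 59 = 2·27 + 5, 27 = 5·5 + 2, 5 = 2·2 + 1; back-substituting gives 1 = 35·27 − 16·59, so 27⁻¹ ≡ 35 (mod 59).
For any y ∈ ℤ_{59}, x = 35(y − 27) mod 59 satisfies h(x) = 27·35(y − 27) + 27 ≡ y (since 27·35 ≡ 1 mod 59). So every y has a preimage.
Therefore h is surjective.
Since h is surjective, we find h⁻¹(8): we need 27x ≡ 8 − 27 ≡ 40 (mod 59). Using 27⁻¹ = 35: x ≡ 35·40 = 1400 = 23·59 + 43, so x = 43.
Check: h(43) = 27·43 + 27 = 1188 = 20·59 + 8 ≡ 8 (mod 59).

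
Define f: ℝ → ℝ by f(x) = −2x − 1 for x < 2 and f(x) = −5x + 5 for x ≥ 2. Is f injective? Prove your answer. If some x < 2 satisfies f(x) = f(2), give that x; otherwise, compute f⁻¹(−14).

19/5

Both pieces are strictly decreasing (slopes −2 and −5), so each is injective on its own interval.
The left piece maps (−∞, 2) onto (−5, ∞); the right piece maps [2, ∞) onto (−∞, −5].
These images are disjoint, so no value is attained by both pieces. Hence f is injective.
Because the two images are disjoint, no x < 2 has f(x) = f(2), so we compute f⁻¹(−14): −14 lies in (−∞, −5], so solve −5x + 5 = −14: x = (−14 − 5)/(−5) = 19/5.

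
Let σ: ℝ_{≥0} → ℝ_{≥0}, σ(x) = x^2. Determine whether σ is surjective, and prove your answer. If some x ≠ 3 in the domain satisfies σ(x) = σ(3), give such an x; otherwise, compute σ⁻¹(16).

For any y ∈ ℝ_{≥0}, x = y^{1/2} ∈ ℝ_{≥0} gives σ(x) = y, so σ is surjective.
Since x ↦ x^2 is strictly increasing on ℝ_{≥0}, it is injective there, so no x ≠ 3 in the domain has σ(x) = σ(3). We therefore compute σ⁻¹(16) = 16^{1/2} = 4 (indeed 4^2 = 16).

4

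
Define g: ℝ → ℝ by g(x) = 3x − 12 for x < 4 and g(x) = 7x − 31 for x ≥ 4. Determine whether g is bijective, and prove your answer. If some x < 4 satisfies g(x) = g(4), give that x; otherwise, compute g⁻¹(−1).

3

Both pieces are strictly increasing (slopes 3 and 7), so each is injective on its own interval.
The left piece maps (−∞, 4) onto (−∞, 0); the right piece maps [4, ∞) onto [−3, ∞).
These images overlap. In particular g(4) = −3 (right piece), and solving 3x − 12 = −3 on the left piece gives x = 3 < 4.
So g(3) = g(4) with 3 ≠ 4, and g is not injective, hence not bijective. This x = 3 is the requested value below 4.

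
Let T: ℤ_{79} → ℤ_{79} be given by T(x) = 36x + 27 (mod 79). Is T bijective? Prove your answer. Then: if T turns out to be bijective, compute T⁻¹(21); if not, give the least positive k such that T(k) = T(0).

13

Suppose T(u) = T(v) in ℤ_{79}. Then 36u + 27 ≡ 36v + 27 (mod 79), therefore 36(u − v) ≡ 0 (mod 79).
Since gcd(36, 79) = 1, 36 is invertible modulo 79, thus u − v ≡ 0 (mod 79), i.e. u = v.
We now compute 36⁻¹ mod 79 explicitly. Euclid's algorithm: 79 = 2·36 + 7, 36 = 5·7 + 1; back-substituting gives 1 = 11·36 − 5·79, so 36⁻¹ ≡ 11 (mod 79).
For any y ∈ ℤ_{79}, x = 11(y − 27) mod 79 satisfies T(x) = 36·11(y − 27) + 27 ≡ y (since 36·11 ≡ 1 mod 79). So every y has a preimage.
So T is bijective.
Since T is bijective, we compute T⁻¹(21): solve 36x + 27 ≡ 21 (mod 79), i.e. 36x ≡ 73 (mod 79).
Multiplying by 36⁻¹ = 11 gives x ≡ 11·73 = 803 = 10·79 + 13 ≡ 13 (mod 79).
Check: T(13) = 36·13 + 27 = 495 = 6·79 + 21 ≡ 21 (mod 79).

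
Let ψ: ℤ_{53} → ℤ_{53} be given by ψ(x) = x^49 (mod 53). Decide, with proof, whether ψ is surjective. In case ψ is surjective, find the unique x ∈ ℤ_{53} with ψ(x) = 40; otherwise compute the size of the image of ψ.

6

Since 53 is prime, the nonzero elements of ℤ_{53} form a cyclic group of order 52.
As gcd(49, 52) = 1, raising to the 49th power is a bijection on this group: if s^49 ≡ t^49 then (st^{−1})^49 = 1, and the only element of order dividing gcd(49, 52) = 1 is 1, so s = t.
With ψ(0) = 0 this makes ψ injective on all of ℤ_{53}, hence bijective (finite equal-size domain and codomain). In particular ψ is surjective.
Since ψ is surjective, we find the preimage of 40. The inverse of x ↦ x^49 on (ℤ_{53})^× is x ↦ x^17, because 49·17 = 833 = 16·52 + 1 ≡ 1 (mod 52) and x^{52} = 1 for x ≠ 0 (Fermat). So ψ⁻¹(40) = 40^17 mod 53.
Repeated squaring mod 53: 40^1 ≡ 40, 40^2 ≡ 40² = 1600 ≡ 10, 40^4 ≡ 10² = 100 ≡ 47, 40^8 ≡ 47² = 2209 ≡ 36, 40^16 ≡ 36² = 1296 ≡ 24. Since 17 = 16 + 1, 40^17 ≡ 24·40: 24·40 = 960 ≡ 6. So 40^17 ≡ 6 (mod 53).
Hence ψ⁻¹(40) = 6.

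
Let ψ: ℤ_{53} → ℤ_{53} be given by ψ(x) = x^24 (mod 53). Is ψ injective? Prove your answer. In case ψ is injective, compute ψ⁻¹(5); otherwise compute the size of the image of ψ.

14

ψ(2): Repeated squaring mod 53: 2^1 ≡ 2, 2^2 ≡ 2² = 4, 2^4 ≡ 4² = 16, 2^8 ≡ 16² = 256 ≡ 44, 2^16 ≡ 44² = 1936 ≡ 28. Since 24 = 16 + 8, 2^24 ≡ 28·44: 28·44 = 1232 ≡ 13. So 2^24 ≡ 13 (mod 53).
ψ(7): Repeated squaring mod 53: 7^1 ≡ 7, 7^2 ≡ 7² = 49, 7^4 ≡ 49² = 2401 ≡ 16, 7^8 ≡ 16² = 256 ≡ 44, 7^16 ≡ 44² = 1936 ≡ 28. Since 24 = 16 + 8, 7^24 ≡ 28·44: 28·44 = 1232 ≡ 13. So 7^24 ≡ 13 (mod 53).
So ψ(2) = ψ(7) = 13 while 2 ≠ 7, therefore ψ is not injective.
Since ψ is not injective, we determine |image(ψ)|. Computing x^24 mod 53 for each x (by repeated squaring, reducing mod 53 at every step), the values ψ(0), ψ(1), …, ψ(52) are: 0, 1, 13, 47, 10, 36, 28, 13, 24, 36, 44, 46, 46, 16, 10, 49, 47, 42, 44, 16, 42, 28, 15, 1, 15, 24, 49, 49, 24, 15, 1, 15, 28, 42, 16, 44, 42, 47, 49, 10, 16, 46, 46, 44, 36, 24, 13, 28, 36, 10, 47, 13, 1.
The distinct values are {0, 1, 10, 13, 15, 16, 24, 28, 36, 42, 44, 46, 47, 49}; there are 14 of them.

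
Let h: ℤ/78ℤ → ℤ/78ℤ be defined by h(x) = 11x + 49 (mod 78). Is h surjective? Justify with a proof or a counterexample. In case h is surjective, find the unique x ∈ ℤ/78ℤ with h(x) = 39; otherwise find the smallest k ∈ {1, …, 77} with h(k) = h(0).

By definition, surjectivity means every element of the codomain has a preimage under h.
Since gcd(11, 78) = 1, 11 is invertible modulo 78. Euclid's algorithm: 78 = 7·11 + 1; back-substituting gives 1 = 71·11 − 10·78, so 11⁻¹ ≡ 71 (mod 78).
For any y ∈ ℤ/78ℤ, x = 71(y − 49) mod 78 satisfies h(x) = 11·71(y − 49) + 49 ≡ y (since 11·71 ≡ 1 mod 78). So every y has a preimage.
So h is surjective.
Since h is surjective, we find h⁻¹(39): we need 11x ≡ 39 − 49 ≡ 68 (mod 78). Using 11⁻¹ = 71: x ≡ 71·68 = 4828 = 61·78 + 70, so x = 70.
Check: h(70) = 11·70 + 49 = 819 = 10·78 + 39 ≡ 39 (mod 78).

70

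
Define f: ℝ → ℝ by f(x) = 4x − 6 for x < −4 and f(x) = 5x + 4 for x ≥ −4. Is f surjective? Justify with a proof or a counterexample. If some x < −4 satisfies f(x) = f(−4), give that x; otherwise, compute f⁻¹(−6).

Both pieces are strictly increasing (slopes 4 and 5), so each is injective on its own interval.
The left piece maps (−∞, −4) onto (−∞, −22); the right piece maps [−4, ∞) onto [−16, ∞).
The union (−∞, −22) ∪ [−16, ∞) omits the interval between −22 and −16; in particular −22 has no preimage. So f is not surjective.
Because the two images are disjoint, no x < −4 has f(x) = f(−4), so we compute f⁻¹(−6): −6 lies in [−16, ∞), so solve 5x + 4 = −6: x = (−6 − 4)/5 = −2.

-2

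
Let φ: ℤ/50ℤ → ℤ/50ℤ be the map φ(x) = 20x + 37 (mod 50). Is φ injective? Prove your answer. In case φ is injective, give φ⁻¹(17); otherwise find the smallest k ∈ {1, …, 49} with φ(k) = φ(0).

Recall: injectivity means: for all x_1, x_2 in the domain, φ(x_1) = φ(x_2) implies x_1 = x_2.
We have gcd(20, 50) = 10 > 1. Taking x_1 = 0 and x_2 = 5: φ(0) = 37 and φ(5) = 20·5 + 37 = 137 ≡ 37 (mod 50).
So φ(0) = φ(5) while 0 ≠ 5, hence φ is not injective.
Since φ is not injective, we find the least positive k with φ(k) = φ(0): this means 20k ≡ 0 (mod 50), i.e. 50 ∣ 20k. Since gcd(20, 50) = 10, dividing through by 10 this holds exactly when 5 ∣ 2k, and as gcd(2, 5) = 1, exactly when 5 ∣ k.
The smallest positive such k is 5.

5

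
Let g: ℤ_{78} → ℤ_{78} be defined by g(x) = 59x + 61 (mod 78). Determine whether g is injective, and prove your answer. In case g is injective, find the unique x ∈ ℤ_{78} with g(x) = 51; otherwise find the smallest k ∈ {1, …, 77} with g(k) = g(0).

58

If g(u) = g(v), then 59u ≡ 59v (mod 78). Because gcd(59, 78) = 1, we may cancel 59 to get u ≡ v (mod 78).
Hence g is injective.
We now compute 59⁻¹ mod 78 explicitly. Euclid's algorithm: 78 = 1·59 + 19, 59 = 3·19 + 2, 19 = 9·2 + 1; back-substituting gives 1 = 41·59 − 31·78, so 59⁻¹ ≡ 41 (mod 78).
Since g is injective, we compute g⁻¹(51): solve 59x + 61 ≡ 51 (mod 78), i.e. 59x ≡ 68 (mod 78).
Multiplying by 59⁻¹ = 41 gives x ≡ 41·68 = 2788 = 35·78 + 58 ≡ 58 (mod 78).
Check: g(58) = 59·58 + 61 = 3483 = 44·78 + 51 ≡ 51 (mod 78).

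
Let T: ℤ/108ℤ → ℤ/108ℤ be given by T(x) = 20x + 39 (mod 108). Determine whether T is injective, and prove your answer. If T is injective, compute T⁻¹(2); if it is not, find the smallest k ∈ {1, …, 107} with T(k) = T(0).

We have gcd(20, 108) = 4 > 1. Taking u = 0 and v = 27: T(0) = 39 and T(27) = 20·27 + 39 = 579 ≡ 39 (mod 108).
So T(0) = T(27) while 0 ≠ 27, thus T is not injective.
Since T is not injective, we find the least positive k with T(k) = T(0): this means 20k ≡ 0 (mod 108), i.e. 108 ∣ 20k. Since gcd(20, 108) = 4, dividing through by 4 this holds exactly when 27 ∣ 5k, and as gcd(5, 27) = 1, exactly when 27 ∣ k.
The smallest positive such k is 27.

27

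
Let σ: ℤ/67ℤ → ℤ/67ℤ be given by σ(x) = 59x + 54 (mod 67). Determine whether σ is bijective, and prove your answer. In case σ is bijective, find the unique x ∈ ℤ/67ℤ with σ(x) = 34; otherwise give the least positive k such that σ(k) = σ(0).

36

If σ(u) = σ(v), then 59u ≡ 59v (mod 67). Because gcd(59, 67) = 1, we may cancel 59 to get u ≡ v (mod 67).
We now compute 59⁻¹ mod 67 explicitly. Euclid's algorithm: 67 = 1·59 + 8, 59 = 7·8 + 3, 8 = 2·3 + 2, 3 = 1·2 + 1; back-substituting gives 1 = 25·59 − 22·67, so 59⁻¹ ≡ 25 (mod 67).
For any y ∈ ℤ/67ℤ, x = 25(y − 54) mod 67 satisfies σ(x) = 59·25(y − 54) + 54 ≡ y (since 59·25 ≡ 1 mod 67). So every y has a preimage.
Thus σ is bijective.
Since σ is bijective, we compute σ⁻¹(34): solve 59x + 54 ≡ 34 (mod 67), i.e. 59x ≡ 47 (mod 67).
Multiplying by 59⁻¹ = 25 gives x ≡ 25·47 = 1175 = 17·67 + 36 ≡ 36 (mod 67).
Check: σ(36) = 59·36 + 54 = 2178 = 32·67 + 34 ≡ 34 (mod 67).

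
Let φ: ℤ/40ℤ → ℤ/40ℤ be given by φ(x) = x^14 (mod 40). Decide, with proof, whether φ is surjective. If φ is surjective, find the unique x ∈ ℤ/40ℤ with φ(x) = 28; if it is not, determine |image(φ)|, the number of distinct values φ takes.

6

φ(4): Repeated squaring mod 40: 4^1 ≡ 4, 4^2 ≡ 4² = 16, 4^4 ≡ 16² = 256 ≡ 16, 4^8 ≡ 16² = 256 ≡ 16. Since 14 = 8 + 4 + 2, 4^14 ≡ 16·16·16: 16·16 = 256 ≡ 16, then 16·16 = 256 ≡ 16. So 4^14 ≡ 16 (mod 40).
φ(6): Repeated squaring mod 40: 6^1 ≡ 6, 6^2 ≡ 6² = 36, 6^4 ≡ 36² = 1296 ≡ 16, 6^8 ≡ 16² = 256 ≡ 16. Since 14 = 8 + 4 + 2, 6^14 ≡ 16·16·36: 16·16 = 256 ≡ 16, then 16·36 = 576 ≡ 16. So 6^14 ≡ 16 (mod 40).
So φ(4) = φ(6) = 16 while 4 ≠ 6, thus φ is not injective.
A non-injective map from the 40-element set ℤ/40ℤ to itself takes at most 39 distinct values, so it cannot be surjective. Therefore φ is not surjective.
Since φ is not surjective, we determine |image(φ)|. Computing x^14 mod 40 for each x (by repeated squaring, reducing mod 40 at every step), the values φ(0), φ(1), …, φ(39) are: 0, 1, 24, 9, 16, 25, 16, 9, 24, 1, 0, 1, 24, 9, 16, 25, 16, 9, 24, 1, 0, 1, 24, 9, 16, 25, 16, 9, 24, 1, 0, 1, 24, 9, 16, 25, 16, 9, 24, 1.
The distinct values are {0, 1, 9, 16, 24, 25}; there are 6 of them.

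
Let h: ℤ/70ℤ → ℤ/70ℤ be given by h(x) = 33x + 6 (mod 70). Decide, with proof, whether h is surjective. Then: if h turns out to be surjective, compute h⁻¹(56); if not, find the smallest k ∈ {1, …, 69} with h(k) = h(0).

10

By definition, h is surjective if every y in the codomain equals h(x) for some x in the domain.
Since gcd(33, 70) = 1, 33 is invertible modulo 70. Euclid's algorithm: 70 = 2·33 + 4, 33 = 8·4 + 1; back-substituting gives 1 = 17·33 − 8·70, so 33⁻¹ ≡ 17 (mod 70).
Then y ↦ 17(y − 6) is a two-sided inverse to h, so every y ∈ ℤ/70ℤ has a preimage.
Hence h is surjective.
Since h is surjective, we find h⁻¹(56): we need 33x ≡ 56 − 6 ≡ 50 (mod 70). Using 33⁻¹ = 17: x ≡ 17·50 = 850 = 12·70 + 10, so x = 10.
Check: h(10) = 33·10 + 6 = 336 = 4·70 + 56 ≡ 56 (mod 70).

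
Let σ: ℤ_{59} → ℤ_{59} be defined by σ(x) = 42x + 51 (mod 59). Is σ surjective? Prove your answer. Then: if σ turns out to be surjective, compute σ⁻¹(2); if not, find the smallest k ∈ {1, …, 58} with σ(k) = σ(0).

Since gcd(42, 59) = 1, 42 is invertible modulo 59. Euclid's algorithm: 59 = 1·42 + 17, 42 = 2·17 + 8, 17 = 2·8 + 1; back-substituting gives 1 = 52·42 − 37·59, so 42⁻¹ ≡ 52 (mod 59).
For any y ∈ ℤ_{59}, x = 52(y − 51) mod 59 satisfies σ(x) = 42·52(y − 51) + 51 ≡ y (since 42·52 ≡ 1 mod 59). So every y has a preimage.
Thus σ is surjective.
Since σ is surjective, we find σ⁻¹(2): we need 42x ≡ 2 − 51 ≡ 10 (mod 59). Using 42⁻¹ = 52: x ≡ 52·10 = 520 = 8·59 + 48, so x = 48.
Check: σ(48) = 42·48 + 51 = 2067 = 35·59 + 2 ≡ 2 (mod 59).

48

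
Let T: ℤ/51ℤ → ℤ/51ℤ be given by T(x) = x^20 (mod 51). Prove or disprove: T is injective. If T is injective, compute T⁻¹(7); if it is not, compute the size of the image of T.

10

T(1) = 1^20 = 1.
T(4): Repeated squaring mod 51: 4^1 ≡ 4, 4^2 ≡ 4² = 16, 4^4 ≡ 16² = 256 ≡ 1, 4^8 ≡ 1² = 1, 4^16 ≡ 1² = 1. Since 20 = 16 + 4, 4^20 ≡ 1·1: 1·1 = 1. So 4^20 ≡ 1 (mod 51).
So T(1) = T(4) = 1 while 1 ≠ 4, hence T is not injective.
Since T is not injective, we determine |image(T)|. Computing x^20 mod 51 for each x (by repeated squaring, reducing mod 51 at every step), the values T(0), T(1), …, T(50) are: 0, 1, 16, 30, 1, 13, 21, 4, 16, 33, 4, 4, 30, 1, 13, 33, 1, 34, 18, 16, 13, 18, 13, 4, 21, 16, 16, 21, 4, 13, 18, 13, 16, 18, 34, 1, 33, 13, 1, 30, 4, 4, 33, 16, 4, 21, 13, 1, 30, 16, 1.
The distinct values are {0, 1, 4, 13, 16, 18, 21, 30, 33, 34}; there are 10 of them.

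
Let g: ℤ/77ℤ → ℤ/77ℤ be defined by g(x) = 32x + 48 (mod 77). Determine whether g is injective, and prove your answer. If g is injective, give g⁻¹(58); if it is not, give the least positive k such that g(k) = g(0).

Recall: injectivity means: for all x_1, x_2 in the domain, g(x_1) = g(x_2) implies x_1 = x_2.
Suppose g(x_1) = g(x_2) in ℤ/77ℤ. Then 32x_1 + 48 ≡ 32x_2 + 48 (mod 77), therefore 32(x_1 − x_2) ≡ 0 (mod 77).
Since gcd(32, 77) = 1, 32 is invertible modulo 77, hence x_1 − x_2 ≡ 0 (mod 77), i.e. x_1 = x_2.
Hence g is injective.
We now compute 32⁻¹ mod 77 explicitly. Euclid's algorithm: 77 = 2·32 + 13, 32 = 2·13 + 6, 13 = 2·6 + 1; back-substituting gives 1 = 65·32 − 27·77, so 32⁻¹ ≡ 65 (mod 77).
Since g is injective, we compute g⁻¹(58): solve 32x + 48 ≡ 58 (mod 77), i.e. 32x ≡ 10 (mod 77).
Multiplying by 32⁻¹ = 65 gives x ≡ 65·10 = 650 = 8·77 + 34 ≡ 34 (mod 77).
Check: g(34) = 32·34 + 48 = 1136 = 14·77 + 58 ≡ 58 (mod 77).

34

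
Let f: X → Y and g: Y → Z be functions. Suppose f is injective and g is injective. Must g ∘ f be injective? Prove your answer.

Suppose (g ∘ f)(a) = (g ∘ f)(b), i.e. g(f(a)) = g(f(b)).
Since g is injective, f(a) = f(b). Since f is injective, a = b. So g ∘ f is injective.

injective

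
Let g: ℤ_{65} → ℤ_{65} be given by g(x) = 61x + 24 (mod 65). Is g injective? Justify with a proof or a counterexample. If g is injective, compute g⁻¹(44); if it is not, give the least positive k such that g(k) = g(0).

Suppose g(x_1) = g(x_2) in ℤ_{65}. Then 61x_1 + 24 ≡ 61x_2 + 24 (mod 65), hence 61(x_1 − x_2) ≡ 0 (mod 65).
Since gcd(61, 65) = 1, 61 is invertible modulo 65, hence x_1 − x_2 ≡ 0 (mod 65), i.e. x_1 = x_2.
Therefore g is injective.
We now compute 61⁻¹ mod 65 explicitly. Euclid's algorithm: 65 = 1·61 + 4, 61 = 15·4 + 1; back-substituting gives 1 = 16·61 − 15·65, so 61⁻¹ ≡ 16 (mod 65).
Since g is injective, we find g⁻¹(44): we need 61x ≡ 44 − 24 ≡ 20 (mod 65). Using 61⁻¹ = 16: x ≡ 16·20 = 320 = 4·65 + 60, so x = 60.
Check: g(60) = 61·60 + 24 = 3684 = 56·65 + 44 ≡ 44 (mod 65).

60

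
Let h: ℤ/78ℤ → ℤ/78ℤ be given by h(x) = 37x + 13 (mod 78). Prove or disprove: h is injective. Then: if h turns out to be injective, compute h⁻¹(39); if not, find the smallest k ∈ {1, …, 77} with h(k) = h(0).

Suppose h(s) = h(t) in ℤ/78ℤ. Then 37s + 13 ≡ 37t + 13 (mod 78), thus 37(s − t) ≡ 0 (mod 78).
Since gcd(37, 78) = 1, 37 is invertible modulo 78, so s − t ≡ 0 (mod 78), i.e. s = t.
Thus h is injective.
We now compute 37⁻¹ mod 78 explicitly. Euclid's algorithm: 78 = 2·37 + 4, 37 = 9·4 + 1; back-substituting gives 1 = 19·37 − 9·78, so 37⁻¹ ≡ 19 (mod 78).
Since h is injective, we find h⁻¹(39): we need 37x ≡ 39 − 13 ≡ 26 (mod 78). Using 37⁻¹ = 19: x ≡ 19·26 = 494 = 6·78 + 26, so x = 26.
Check: h(26) = 37·26 + 13 = 975 = 12·78 + 39 ≡ 39 (mod 78).

26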